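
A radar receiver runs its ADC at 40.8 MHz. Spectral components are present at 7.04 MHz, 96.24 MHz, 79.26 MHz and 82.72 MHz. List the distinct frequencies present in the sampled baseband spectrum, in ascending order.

1.12 MHz, 2.34 MHz, 7.04 MHz, 14.64 MHz

fs/2 = 20.4 MHz.
7.04 MHz ≤ fs/2 = 20.4 MHz, passes unchanged.
96.24 MHz mod fs = 14.64 MHz.
14.64 MHz ≤ fs/2 = 20.4 MHz, appears at 14.64 MHz.
79.26 MHz mod fs = 38.46 MHz.
38.46 MHz > fs/2 = 20.4 MHz, folds to fs − 38.46 MHz = 2.34 MHz.
82.72 MHz mod fs = 1.12 MHz.
1.12 MHz ≤ fs/2 = 20.4 MHz, appears at 1.12 MHz.
Distinct values: {1.12 MHz, 2.34 MHz, 7.04 MHz, 14.64 MHz}.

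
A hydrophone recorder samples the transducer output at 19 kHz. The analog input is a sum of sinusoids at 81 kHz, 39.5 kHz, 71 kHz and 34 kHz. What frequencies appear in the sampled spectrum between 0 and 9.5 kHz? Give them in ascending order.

fs/2 = 9.5 kHz.
81 kHz mod fs = 5 kHz.
5 kHz ≤ fs/2 = 9.5 kHz, appears at 5 kHz.
39.5 kHz mod fs = 1.5 kHz.
1.5 kHz ≤ fs/2 = 9.5 kHz, appears at 1.5 kHz.
71 kHz mod fs = 14 kHz.
14 kHz > fs/2 = 9.5 kHz, folds to fs − 14 kHz = 5 kHz.
34 kHz mod fs = 15 kHz.
15 kHz > fs/2 = 9.5 kHz, folds to fs − 15 kHz = 4 kHz.
Distinct values: {1.5 kHz, 4 kHz, 5 kHz}.

1.5 kHz, 4 kHz, 5 kHz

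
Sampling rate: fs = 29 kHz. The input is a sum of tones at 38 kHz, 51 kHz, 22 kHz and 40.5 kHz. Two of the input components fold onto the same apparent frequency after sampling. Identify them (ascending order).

22 kHz, 51 kHz

fs/2 = 14.5 kHz.
38 kHz mod fs = 9 kHz.
9 kHz ≤ fs/2 = 14.5 kHz, appears at 9 kHz.
51 kHz mod fs = 22 kHz.
22 kHz > fs/2 = 14.5 kHz, folds to fs − 22 kHz = 7 kHz.
22 kHz > fs/2 = 14.5 kHz, folds to fs − 22 kHz = 7 kHz.
40.5 kHz mod fs = 11.5 kHz.
11.5 kHz ≤ fs/2 = 14.5 kHz, appears at 11.5 kHz.
22 kHz and 51 kHz both map to 7 kHz.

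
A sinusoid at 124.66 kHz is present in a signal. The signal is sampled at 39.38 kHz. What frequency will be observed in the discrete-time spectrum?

6.52 kHz

124.66 kHz mod fs = 6.52 kHz.
6.52 kHz ≤ fs/2 = 19.69 kHz, appears at 6.52 kHz.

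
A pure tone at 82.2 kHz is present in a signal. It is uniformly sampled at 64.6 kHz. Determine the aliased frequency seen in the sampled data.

82.2 kHz mod fs = 17.6 kHz.
17.6 kHz ≤ fs/2 = 32.3 kHz, appears at 17.6 kHz.

17.6 kHz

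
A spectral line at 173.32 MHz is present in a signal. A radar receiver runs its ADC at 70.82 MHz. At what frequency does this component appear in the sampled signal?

31.68 MHz

173.32 MHz mod fs = 31.68 MHz.
31.68 MHz ≤ fs/2 = 35.41 MHz, appears at 31.68 MHz.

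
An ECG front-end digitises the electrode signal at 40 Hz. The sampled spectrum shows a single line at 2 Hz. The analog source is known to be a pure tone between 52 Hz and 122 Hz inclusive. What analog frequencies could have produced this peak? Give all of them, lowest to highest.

Frequencies that alias to 2 Hz are k·fs ± 2 Hz for integer k ≥ 0.
k=0: 2 Hz.
k=1: 38 Hz, 42 Hz.
k=2: 78 Hz, 82 Hz.
k=3: 118 Hz, 122 Hz.
k=4: 158 Hz, 162 Hz.
Within [52 Hz, 122 Hz]: 78 Hz, 82 Hz, 118 Hz, 122 Hz.

78 Hz, 82 Hz, 118 Hz, 122 Hz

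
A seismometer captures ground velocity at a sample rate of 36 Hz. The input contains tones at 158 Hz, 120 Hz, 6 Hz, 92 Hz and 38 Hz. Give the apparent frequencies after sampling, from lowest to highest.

2 Hz, 6 Hz, 12 Hz, 14 Hz, 16 Hz

fs/2 = 18 Hz.
158 Hz mod fs = 14 Hz.
14 Hz ≤ fs/2 = 18 Hz, appears at 14 Hz.
120 Hz mod fs = 12 Hz.
12 Hz ≤ fs/2 = 18 Hz, appears at 12 Hz.
6 Hz ≤ fs/2 = 18 Hz, passes unchanged.
92 Hz mod fs = 20 Hz.
20 Hz > fs/2 = 18 Hz, folds to fs − 20 Hz = 16 Hz.
38 Hz mod fs = 2 Hz.
2 Hz ≤ fs/2 = 18 Hz, appears at 2 Hz.
Distinct values: {2 Hz, 6 Hz, 12 Hz, 14 Hz, 16 Hz}.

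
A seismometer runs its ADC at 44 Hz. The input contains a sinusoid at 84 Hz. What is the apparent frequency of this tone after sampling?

4 Hz

84 Hz mod fs = 40 Hz.
40 Hz > fs/2 = 22 Hz, folds to fs − 40 Hz = 4 Hz.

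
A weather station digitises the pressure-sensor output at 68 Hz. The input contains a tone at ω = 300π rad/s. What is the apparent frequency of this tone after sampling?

ω = 300π rad/s → f = ω/(2π) = 150 Hz.
150 Hz mod fs = 14 Hz.
14 Hz ≤ fs/2 = 34 Hz, appears at 14 Hz.

14 Hz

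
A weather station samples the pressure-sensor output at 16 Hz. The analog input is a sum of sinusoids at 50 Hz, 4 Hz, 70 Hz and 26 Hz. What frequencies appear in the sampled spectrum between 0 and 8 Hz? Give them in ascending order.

fs/2 = 8 Hz.
50 Hz mod fs = 2 Hz.
2 Hz ≤ fs/2 = 8 Hz, appears at 2 Hz.
4 Hz ≤ fs/2 = 8 Hz, passes unchanged.
70 Hz mod fs = 6 Hz.
6 Hz ≤ fs/2 = 8 Hz, appears at 6 Hz.
26 Hz mod fs = 10 Hz.
10 Hz > fs/2 = 8 Hz, folds to fs − 10 Hz = 6 Hz.
Distinct values: {2 Hz, 4 Hz, 6 Hz}.

2 Hz, 4 Hz, 6 Hz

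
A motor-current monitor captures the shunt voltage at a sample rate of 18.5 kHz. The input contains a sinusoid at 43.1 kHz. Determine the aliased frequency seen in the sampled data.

43.1 kHz mod fs = 6.1 kHz.
6.1 kHz ≤ fs/2 = 9.25 kHz, appears at 6.1 kHz.

6.1 kHz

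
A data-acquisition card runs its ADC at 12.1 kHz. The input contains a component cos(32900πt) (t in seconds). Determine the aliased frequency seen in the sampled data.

ω = 32900π rad/s → f = ω/(2π) = 16450 Hz = 16.45 kHz.
16.45 kHz mod fs = 4.35 kHz.
4.35 kHz ≤ fs/2 = 6.05 kHz, appears at 4.35 kHz.

4.35 kHz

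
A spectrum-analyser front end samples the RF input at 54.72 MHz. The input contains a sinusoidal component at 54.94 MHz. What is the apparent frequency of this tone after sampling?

0.22 MHz

54.94 MHz mod fs = 0.22 MHz.
0.22 MHz ≤ fs/2 = 27.36 MHz, appears at 0.22 MHz.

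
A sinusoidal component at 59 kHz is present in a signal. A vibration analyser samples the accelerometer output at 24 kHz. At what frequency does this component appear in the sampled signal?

11 kHz

59 kHz mod fs = 11 kHz.
11 kHz ≤ fs/2 = 12 kHz, appears at 11 kHz.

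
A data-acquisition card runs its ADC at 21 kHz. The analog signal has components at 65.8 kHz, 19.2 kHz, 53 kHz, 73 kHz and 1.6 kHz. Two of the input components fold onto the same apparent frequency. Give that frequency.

fs/2 = 10.5 kHz.
65.8 kHz mod fs = 2.8 kHz.
2.8 kHz ≤ fs/2 = 10.5 kHz, appears at 2.8 kHz.
19.2 kHz > fs/2 = 10.5 kHz, folds to fs − 19.2 kHz = 1.8 kHz.
53 kHz mod fs = 11 kHz.
11 kHz > fs/2 = 10.5 kHz, folds to fs − 11 kHz = 10 kHz.
73 kHz mod fs = 10 kHz.
10 kHz ≤ fs/2 = 10.5 kHz, appears at 10 kHz.
1.6 kHz ≤ fs/2 = 10.5 kHz, passes unchanged.
53 kHz and 73 kHz both map to 10 kHz.

10 kHz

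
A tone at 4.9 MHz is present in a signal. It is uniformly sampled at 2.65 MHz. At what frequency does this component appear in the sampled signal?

0.4 MHz

4.9 MHz mod fs = 2.25 MHz.
2.25 MHz > fs/2 = 1.325 MHz, folds to fs − 2.25 MHz = 0.4 MHz.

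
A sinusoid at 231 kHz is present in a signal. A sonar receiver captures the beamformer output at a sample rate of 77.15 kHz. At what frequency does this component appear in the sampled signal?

231 kHz mod fs = 76.7 kHz.
76.7 kHz > fs/2 = 38.575 kHz, folds to fs − 76.7 kHz = 0.45 kHz.

0.45 kHz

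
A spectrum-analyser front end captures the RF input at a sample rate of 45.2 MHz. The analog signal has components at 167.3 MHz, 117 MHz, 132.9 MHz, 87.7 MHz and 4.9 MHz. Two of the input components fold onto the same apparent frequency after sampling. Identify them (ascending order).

fs/2 = 22.6 MHz.
167.3 MHz mod fs = 31.7 MHz.
31.7 MHz > fs/2 = 22.6 MHz, folds to fs − 31.7 MHz = 13.5 MHz.
117 MHz mod fs = 26.6 MHz.
26.6 MHz > fs/2 = 22.6 MHz, folds to fs − 26.6 MHz = 18.6 MHz.
132.9 MHz mod fs = 42.5 MHz.
42.5 MHz > fs/2 = 22.6 MHz, folds to fs − 42.5 MHz = 2.7 MHz.
87.7 MHz mod fs = 42.5 MHz.
42.5 MHz > fs/2 = 22.6 MHz, folds to fs − 42.5 MHz = 2.7 MHz.
4.9 MHz ≤ fs/2 = 22.6 MHz, passes unchanged.
87.7 MHz and 132.9 MHz both map to 2.7 MHz.

87.7 MHz, 132.9 MHz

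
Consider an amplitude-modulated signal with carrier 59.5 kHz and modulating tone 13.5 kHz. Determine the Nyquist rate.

146 kHz

AM sidebands sit at fc ± fm = 46 kHz and 73 kHz.
Highest-frequency component: 73 kHz.
Nyquist rate = 2 × 73 kHz = 146 kHz.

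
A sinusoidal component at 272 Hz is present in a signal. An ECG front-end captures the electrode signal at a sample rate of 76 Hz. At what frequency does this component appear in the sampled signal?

32 Hz

272 Hz mod fs = 44 Hz.
44 Hz > fs/2 = 38 Hz, folds to fs − 44 Hz = 32 Hz.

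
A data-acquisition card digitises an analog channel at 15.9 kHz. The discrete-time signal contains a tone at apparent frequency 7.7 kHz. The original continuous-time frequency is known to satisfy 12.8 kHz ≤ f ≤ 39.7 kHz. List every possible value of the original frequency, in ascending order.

23.6 kHz, 24.1 kHz, 39.5 kHz

Frequencies that alias to 7.7 kHz are k·fs ± 7.7 kHz for integer k ≥ 0.
k=0: 7.7 kHz.
k=1: 8.2 kHz, 23.6 kHz.
k=2: 24.1 kHz, 39.5 kHz.
k=3: 40 kHz, 55.4 kHz.
Within [12.8 kHz, 39.7 kHz]: 23.6 kHz, 24.1 kHz, 39.5 kHz.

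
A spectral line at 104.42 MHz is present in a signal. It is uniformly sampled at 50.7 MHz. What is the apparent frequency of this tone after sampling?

3.02 MHz

104.42 MHz mod fs = 3.02 MHz.
3.02 MHz ≤ fs/2 = 25.35 MHz, appears at 3.02 MHz.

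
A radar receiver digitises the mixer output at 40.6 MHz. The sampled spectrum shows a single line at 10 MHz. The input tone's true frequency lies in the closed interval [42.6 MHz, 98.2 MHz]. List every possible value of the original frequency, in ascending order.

50.6 MHz, 71.2 MHz, 91.2 MHz

Frequencies that alias to 10 MHz are k·fs ± 10 MHz for integer k ≥ 0.
k=0: 10 MHz.
k=1: 30.6 MHz, 50.6 MHz.
k=2: 71.2 MHz, 91.2 MHz.
k=3: 111.8 MHz, 131.8 MHz.
Within [42.6 MHz, 98.2 MHz]: 50.6 MHz, 71.2 MHz, 91.2 MHz.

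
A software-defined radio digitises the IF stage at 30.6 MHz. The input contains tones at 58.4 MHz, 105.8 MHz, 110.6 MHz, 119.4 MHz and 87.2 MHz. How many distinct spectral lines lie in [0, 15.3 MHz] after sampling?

fs/2 = 15.3 MHz.
58.4 MHz mod fs = 27.8 MHz.
27.8 MHz > fs/2 = 15.3 MHz, folds to fs − 27.8 MHz = 2.8 MHz.
105.8 MHz mod fs = 14 MHz.
14 MHz ≤ fs/2 = 15.3 MHz, appears at 14 MHz.
110.6 MHz mod fs = 18.8 MHz.
18.8 MHz > fs/2 = 15.3 MHz, folds to fs − 18.8 MHz = 11.8 MHz.
119.4 MHz mod fs = 27.6 MHz.
27.6 MHz > fs/2 = 15.3 MHz, folds to fs − 27.6 MHz = 3 MHz.
87.2 MHz mod fs = 26 MHz.
26 MHz > fs/2 = 15.3 MHz, folds to fs − 26 MHz = 4.6 MHz.
Distinct values: {2.8 MHz, 3 MHz, 4.6 MHz, 11.8 MHz, 14 MHz} → 5.

5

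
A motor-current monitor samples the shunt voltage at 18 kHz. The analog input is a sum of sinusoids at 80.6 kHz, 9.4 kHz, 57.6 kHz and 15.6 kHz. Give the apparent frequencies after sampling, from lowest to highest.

2.4 kHz, 3.6 kHz, 8.6 kHz

fs/2 = 9 kHz.
80.6 kHz mod fs = 8.6 kHz.
8.6 kHz ≤ fs/2 = 9 kHz, appears at 8.6 kHz.
9.4 kHz > fs/2 = 9 kHz, folds to fs − 9.4 kHz = 8.6 kHz.
57.6 kHz mod fs = 3.6 kHz.
3.6 kHz ≤ fs/2 = 9 kHz, appears at 3.6 kHz.
15.6 kHz > fs/2 = 9 kHz, folds to fs − 15.6 kHz = 2.4 kHz.
Distinct values: {2.4 kHz, 3.6 kHz, 8.6 kHz}.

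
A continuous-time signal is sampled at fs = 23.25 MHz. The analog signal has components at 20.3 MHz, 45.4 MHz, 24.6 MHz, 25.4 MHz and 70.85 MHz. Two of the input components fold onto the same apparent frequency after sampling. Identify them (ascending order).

fs/2 = 11.625 MHz.
20.3 MHz > fs/2 = 11.625 MHz, folds to fs − 20.3 MHz = 2.95 MHz.
45.4 MHz mod fs = 22.15 MHz.
22.15 MHz > fs/2 = 11.625 MHz, folds to fs − 22.15 MHz = 1.1 MHz.
24.6 MHz mod fs = 1.35 MHz.
1.35 MHz ≤ fs/2 = 11.625 MHz, appears at 1.35 MHz.
25.4 MHz mod fs = 2.15 MHz.
2.15 MHz ≤ fs/2 = 11.625 MHz, appears at 2.15 MHz.
70.85 MHz mod fs = 1.1 MHz.
1.1 MHz ≤ fs/2 = 11.625 MHz, appears at 1.1 MHz.
45.4 MHz and 70.85 MHz both map to 1.1 MHz.

45.4 MHz, 70.85 MHz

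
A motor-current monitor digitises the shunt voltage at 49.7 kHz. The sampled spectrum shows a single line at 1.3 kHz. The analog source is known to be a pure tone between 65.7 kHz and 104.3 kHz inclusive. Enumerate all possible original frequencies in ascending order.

98.1 kHz, 100.7 kHz

Frequencies that alias to 1.3 kHz are k·fs ± 1.3 kHz for integer k ≥ 0.
k=0: 1.3 kHz.
k=1: 48.4 kHz, 51 kHz.
k=2: 98.1 kHz, 100.7 kHz.
k=3: 147.8 kHz, 150.4 kHz.
Within [65.7 kHz, 104.3 kHz]: 98.1 kHz, 100.7 kHz.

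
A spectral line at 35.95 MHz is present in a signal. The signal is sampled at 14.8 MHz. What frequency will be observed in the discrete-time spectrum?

6.35 MHz

35.95 MHz mod fs = 6.35 MHz.
6.35 MHz ≤ fs/2 = 7.4 MHz, appears at 6.35 MHz.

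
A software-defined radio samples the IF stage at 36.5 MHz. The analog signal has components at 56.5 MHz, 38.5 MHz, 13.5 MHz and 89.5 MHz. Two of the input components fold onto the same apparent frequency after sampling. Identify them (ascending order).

fs/2 = 18.25 MHz.
56.5 MHz mod fs = 20 MHz.
20 MHz > fs/2 = 18.25 MHz, folds to fs − 20 MHz = 16.5 MHz.
38.5 MHz mod fs = 2 MHz.
2 MHz ≤ fs/2 = 18.25 MHz, appears at 2 MHz.
13.5 MHz ≤ fs/2 = 18.25 MHz, passes unchanged.
89.5 MHz mod fs = 16.5 MHz.
16.5 MHz ≤ fs/2 = 18.25 MHz, appears at 16.5 MHz.
56.5 MHz and 89.5 MHz both map to 16.5 MHz.

56.5 MHz, 89.5 MHz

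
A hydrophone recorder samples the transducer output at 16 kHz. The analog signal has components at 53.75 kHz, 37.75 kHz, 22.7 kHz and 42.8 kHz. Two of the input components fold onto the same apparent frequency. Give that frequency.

5.75 kHz

fs/2 = 8 kHz.
53.75 kHz mod fs = 5.75 kHz.
5.75 kHz ≤ fs/2 = 8 kHz, appears at 5.75 kHz.
37.75 kHz mod fs = 5.75 kHz.
5.75 kHz ≤ fs/2 = 8 kHz, appears at 5.75 kHz.
22.7 kHz mod fs = 6.7 kHz.
6.7 kHz ≤ fs/2 = 8 kHz, appears at 6.7 kHz.
42.8 kHz mod fs = 10.8 kHz.
10.8 kHz > fs/2 = 8 kHz, folds to fs − 10.8 kHz = 5.2 kHz.
37.75 kHz and 53.75 kHz both map to 5.75 kHz.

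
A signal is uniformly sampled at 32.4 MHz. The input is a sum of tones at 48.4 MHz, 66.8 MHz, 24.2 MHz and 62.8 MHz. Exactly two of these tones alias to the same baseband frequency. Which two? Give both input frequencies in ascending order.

fs/2 = 16.2 MHz.
48.4 MHz mod fs = 16 MHz.
16 MHz ≤ fs/2 = 16.2 MHz, appears at 16 MHz.
66.8 MHz mod fs = 2 MHz.
2 MHz ≤ fs/2 = 16.2 MHz, appears at 2 MHz.
24.2 MHz > fs/2 = 16.2 MHz, folds to fs − 24.2 MHz = 8.2 MHz.
62.8 MHz mod fs = 30.4 MHz.
30.4 MHz > fs/2 = 16.2 MHz, folds to fs − 30.4 MHz = 2 MHz.
62.8 MHz and 66.8 MHz both map to 2 MHz.

62.8 MHz, 66.8 MHz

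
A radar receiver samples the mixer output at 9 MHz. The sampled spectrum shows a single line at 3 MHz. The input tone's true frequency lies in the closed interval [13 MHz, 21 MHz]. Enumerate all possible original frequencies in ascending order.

15 MHz, 21 MHz

Frequencies that alias to 3 MHz are k·fs ± 3 MHz for integer k ≥ 0.
k=0: 3 MHz.
k=1: 6 MHz, 12 MHz.
k=2: 15 MHz, 21 MHz.
k=3: 24 MHz, 30 MHz.
Within [13 MHz, 21 MHz]: 15 MHz, 21 MHz.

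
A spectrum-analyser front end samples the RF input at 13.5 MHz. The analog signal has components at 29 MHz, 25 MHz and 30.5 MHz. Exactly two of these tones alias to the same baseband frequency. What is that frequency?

fs/2 = 6.75 MHz.
29 MHz mod fs = 2 MHz.
2 MHz ≤ fs/2 = 6.75 MHz, appears at 2 MHz.
25 MHz mod fs = 11.5 MHz.
11.5 MHz > fs/2 = 6.75 MHz, folds to fs − 11.5 MHz = 2 MHz.
30.5 MHz mod fs = 3.5 MHz.
3.5 MHz ≤ fs/2 = 6.75 MHz, appears at 3.5 MHz.
25 MHz and 29 MHz both map to 2 MHz.

2 MHz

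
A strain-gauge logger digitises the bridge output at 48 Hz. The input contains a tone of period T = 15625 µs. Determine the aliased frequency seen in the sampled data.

T = 15625 µs → f = 1/T = 64 Hz.
64 Hz mod fs = 16 Hz.
16 Hz ≤ fs/2 = 24 Hz, appears at 16 Hz.

16 Hz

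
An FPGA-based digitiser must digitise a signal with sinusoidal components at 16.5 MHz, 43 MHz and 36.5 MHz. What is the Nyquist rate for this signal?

86 MHz

Highest-frequency component: 43 MHz.
Nyquist rate = 2 × 43 MHz = 86 MHz.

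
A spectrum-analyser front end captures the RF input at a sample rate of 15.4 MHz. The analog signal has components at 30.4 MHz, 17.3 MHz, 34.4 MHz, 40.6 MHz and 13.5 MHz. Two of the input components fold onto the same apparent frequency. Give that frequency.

fs/2 = 7.7 MHz.
30.4 MHz mod fs = 15 MHz.
15 MHz > fs/2 = 7.7 MHz, folds to fs − 15 MHz = 0.4 MHz.
17.3 MHz mod fs = 1.9 MHz.
1.9 MHz ≤ fs/2 = 7.7 MHz, appears at 1.9 MHz.
34.4 MHz mod fs = 3.6 MHz.
3.6 MHz ≤ fs/2 = 7.7 MHz, appears at 3.6 MHz.
40.6 MHz mod fs = 9.8 MHz.
9.8 MHz > fs/2 = 7.7 MHz, folds to fs − 9.8 MHz = 5.6 MHz.
13.5 MHz > fs/2 = 7.7 MHz, folds to fs − 13.5 MHz = 1.9 MHz.
13.5 MHz and 17.3 MHz both map to 1.9 MHz.

1.9 MHz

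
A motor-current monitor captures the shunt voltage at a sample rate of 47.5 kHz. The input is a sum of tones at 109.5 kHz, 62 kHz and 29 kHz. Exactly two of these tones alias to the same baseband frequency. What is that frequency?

fs/2 = 23.75 kHz.
109.5 kHz mod fs = 14.5 kHz.
14.5 kHz ≤ fs/2 = 23.75 kHz, appears at 14.5 kHz.
62 kHz mod fs = 14.5 kHz.
14.5 kHz ≤ fs/2 = 23.75 kHz, appears at 14.5 kHz.
29 kHz > fs/2 = 23.75 kHz, folds to fs − 29 kHz = 18.5 kHz.
62 kHz and 109.5 kHz both map to 14.5 kHz.

14.5 kHz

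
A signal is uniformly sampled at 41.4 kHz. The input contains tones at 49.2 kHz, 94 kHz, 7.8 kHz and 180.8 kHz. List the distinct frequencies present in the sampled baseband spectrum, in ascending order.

fs/2 = 20.7 kHz.
49.2 kHz mod fs = 7.8 kHz.
7.8 kHz ≤ fs/2 = 20.7 kHz, appears at 7.8 kHz.
94 kHz mod fs = 11.2 kHz.
11.2 kHz ≤ fs/2 = 20.7 kHz, appears at 11.2 kHz.
7.8 kHz ≤ fs/2 = 20.7 kHz, passes unchanged.
180.8 kHz mod fs = 15.2 kHz.
15.2 kHz ≤ fs/2 = 20.7 kHz, appears at 15.2 kHz.
Distinct values: {7.8 kHz, 11.2 kHz, 15.2 kHz}.

7.8 kHz, 11.2 kHz, 15.2 kHz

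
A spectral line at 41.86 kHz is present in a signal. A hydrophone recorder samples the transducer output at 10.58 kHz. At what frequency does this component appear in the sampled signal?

0.46 kHz

41.86 kHz mod fs = 10.12 kHz.
10.12 kHz > fs/2 = 5.29 kHz, folds to fs − 10.12 kHz = 0.46 kHz.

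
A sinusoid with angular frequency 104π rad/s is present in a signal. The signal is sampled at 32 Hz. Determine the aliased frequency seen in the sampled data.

ω = 104π rad/s → f = ω/(2π) = 52 Hz.
52 Hz mod fs = 20 Hz.
20 Hz > fs/2 = 16 Hz, folds to fs − 20 Hz = 12 Hz.

12 Hz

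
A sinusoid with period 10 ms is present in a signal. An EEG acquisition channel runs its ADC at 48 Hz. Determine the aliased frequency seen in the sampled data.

T = 10 ms → f = 1/T = 100 Hz.
100 Hz mod fs = 4 Hz.
4 Hz ≤ fs/2 = 24 Hz, appears at 4 Hz.

4 Hz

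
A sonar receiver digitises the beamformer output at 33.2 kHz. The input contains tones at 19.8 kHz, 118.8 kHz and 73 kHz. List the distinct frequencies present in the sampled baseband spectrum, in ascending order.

fs/2 = 16.6 kHz.
19.8 kHz > fs/2 = 16.6 kHz, folds to fs − 19.8 kHz = 13.4 kHz.
118.8 kHz mod fs = 19.2 kHz.
19.2 kHz > fs/2 = 16.6 kHz, folds to fs − 19.2 kHz = 14 kHz.
73 kHz mod fs = 6.6 kHz.
6.6 kHz ≤ fs/2 = 16.6 kHz, appears at 6.6 kHz.
Distinct values: {6.6 kHz, 13.4 kHz, 14 kHz}.

6.6 kHz, 13.4 kHz, 14 kHz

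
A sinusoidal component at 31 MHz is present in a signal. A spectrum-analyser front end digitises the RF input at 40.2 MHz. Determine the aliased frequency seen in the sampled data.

31 MHz > fs/2 = 20.1 MHz, folds to fs − 31 MHz = 9.2 MHz.

9.2 MHz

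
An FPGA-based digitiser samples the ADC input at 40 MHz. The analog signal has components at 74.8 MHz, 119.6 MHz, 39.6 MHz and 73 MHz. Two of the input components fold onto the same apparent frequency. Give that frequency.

0.4 MHz

fs/2 = 20 MHz.
74.8 MHz mod fs = 34.8 MHz.
34.8 MHz > fs/2 = 20 MHz, folds to fs − 34.8 MHz = 5.2 MHz.
119.6 MHz mod fs = 39.6 MHz.
39.6 MHz > fs/2 = 20 MHz, folds to fs − 39.6 MHz = 0.4 MHz.
39.6 MHz > fs/2 = 20 MHz, folds to fs − 39.6 MHz = 0.4 MHz.
73 MHz mod fs = 33 MHz.
33 MHz > fs/2 = 20 MHz, folds to fs − 33 MHz = 7 MHz.
39.6 MHz and 119.6 MHz both map to 0.4 MHz.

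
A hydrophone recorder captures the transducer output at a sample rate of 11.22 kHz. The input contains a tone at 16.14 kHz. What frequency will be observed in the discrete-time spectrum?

16.14 kHz mod fs = 4.92 kHz.
4.92 kHz ≤ fs/2 = 5.61 kHz, appears at 4.92 kHz.

4.92 kHz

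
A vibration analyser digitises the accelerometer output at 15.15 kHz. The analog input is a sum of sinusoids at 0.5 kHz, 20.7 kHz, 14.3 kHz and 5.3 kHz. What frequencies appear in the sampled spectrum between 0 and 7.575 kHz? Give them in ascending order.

fs/2 = 7.575 kHz.
0.5 kHz ≤ fs/2 = 7.575 kHz, passes unchanged.
20.7 kHz mod fs = 5.55 kHz.
5.55 kHz ≤ fs/2 = 7.575 kHz, appears at 5.55 kHz.
14.3 kHz > fs/2 = 7.575 kHz, folds to fs − 14.3 kHz = 0.85 kHz.
5.3 kHz ≤ fs/2 = 7.575 kHz, passes unchanged.
Distinct values: {0.5 kHz, 0.85 kHz, 5.3 kHz, 5.55 kHz}.

0.5 kHz, 0.85 kHz, 5.3 kHz, 5.55 kHz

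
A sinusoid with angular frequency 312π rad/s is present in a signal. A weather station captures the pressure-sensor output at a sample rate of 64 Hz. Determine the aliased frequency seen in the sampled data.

28 Hz

ω = 312π rad/s → f = ω/(2π) = 156 Hz.
156 Hz mod fs = 28 Hz.
28 Hz ≤ fs/2 = 32 Hz, appears at 28 Hz.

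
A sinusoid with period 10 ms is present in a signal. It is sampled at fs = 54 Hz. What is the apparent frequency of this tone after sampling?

T = 10 ms → f = 1/T = 100 Hz.
100 Hz mod fs = 46 Hz.
46 Hz > fs/2 = 27 Hz, folds to fs − 46 Hz = 8 Hz.

8 Hz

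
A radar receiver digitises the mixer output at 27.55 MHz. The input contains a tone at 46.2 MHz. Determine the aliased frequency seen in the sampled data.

46.2 MHz mod fs = 18.65 MHz.
18.65 MHz > fs/2 = 13.775 MHz, folds to fs − 18.65 MHz = 8.9 MHz.

8.9 MHz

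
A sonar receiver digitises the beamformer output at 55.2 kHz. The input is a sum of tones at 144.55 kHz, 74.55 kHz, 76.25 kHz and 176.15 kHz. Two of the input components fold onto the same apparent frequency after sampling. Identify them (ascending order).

76.25 kHz, 144.55 kHz

fs/2 = 27.6 kHz.
144.55 kHz mod fs = 34.15 kHz.
34.15 kHz > fs/2 = 27.6 kHz, folds to fs − 34.15 kHz = 21.05 kHz.
74.55 kHz mod fs = 19.35 kHz.
19.35 kHz ≤ fs/2 = 27.6 kHz, appears at 19.35 kHz.
76.25 kHz mod fs = 21.05 kHz.
21.05 kHz ≤ fs/2 = 27.6 kHz, appears at 21.05 kHz.
176.15 kHz mod fs = 10.55 kHz.
10.55 kHz ≤ fs/2 = 27.6 kHz, appears at 10.55 kHz.
76.25 kHz and 144.55 kHz both map to 21.05 kHz.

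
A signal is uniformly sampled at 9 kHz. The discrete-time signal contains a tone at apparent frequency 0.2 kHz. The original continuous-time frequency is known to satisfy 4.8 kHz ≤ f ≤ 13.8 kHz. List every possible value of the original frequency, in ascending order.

8.8 kHz, 9.2 kHz

Frequencies that alias to 0.2 kHz are k·fs ± 0.2 kHz for integer k ≥ 0.
k=0: 0.2 kHz.
k=1: 8.8 kHz, 9.2 kHz.
k=2: 17.8 kHz, 18.2 kHz.
Within [4.8 kHz, 13.8 kHz]: 8.8 kHz, 9.2 kHz.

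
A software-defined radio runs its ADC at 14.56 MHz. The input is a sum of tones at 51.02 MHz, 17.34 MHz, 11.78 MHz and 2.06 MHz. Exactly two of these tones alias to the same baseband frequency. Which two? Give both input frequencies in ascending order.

11.78 MHz, 17.34 MHz

fs/2 = 7.28 MHz.
51.02 MHz mod fs = 7.34 MHz.
7.34 MHz > fs/2 = 7.28 MHz, folds to fs − 7.34 MHz = 7.22 MHz.
17.34 MHz mod fs = 2.78 MHz.
2.78 MHz ≤ fs/2 = 7.28 MHz, appears at 2.78 MHz.
11.78 MHz > fs/2 = 7.28 MHz, folds to fs − 11.78 MHz = 2.78 MHz.
2.06 MHz ≤ fs/2 = 7.28 MHz, passes unchanged.
11.78 MHz and 17.34 MHz both map to 2.78 MHz.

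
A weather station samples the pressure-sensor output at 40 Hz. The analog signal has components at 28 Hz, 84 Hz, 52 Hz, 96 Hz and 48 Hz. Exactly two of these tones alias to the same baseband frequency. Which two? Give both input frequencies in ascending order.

28 Hz, 52 Hz

fs/2 = 20 Hz.
28 Hz > fs/2 = 20 Hz, folds to fs − 28 Hz = 12 Hz.
84 Hz mod fs = 4 Hz.
4 Hz ≤ fs/2 = 20 Hz, appears at 4 Hz.
52 Hz mod fs = 12 Hz.
12 Hz ≤ fs/2 = 20 Hz, appears at 12 Hz.
96 Hz mod fs = 16 Hz.
16 Hz ≤ fs/2 = 20 Hz, appears at 16 Hz.
48 Hz mod fs = 8 Hz.
8 Hz ≤ fs/2 = 20 Hz, appears at 8 Hz.
28 Hz and 52 Hz both map to 12 Hz.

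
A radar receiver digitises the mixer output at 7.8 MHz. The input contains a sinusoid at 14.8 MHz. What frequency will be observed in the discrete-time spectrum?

14.8 MHz mod fs = 7 MHz.
7 MHz > fs/2 = 3.9 MHz, folds to fs − 7 MHz = 0.8 MHz.

0.8 MHz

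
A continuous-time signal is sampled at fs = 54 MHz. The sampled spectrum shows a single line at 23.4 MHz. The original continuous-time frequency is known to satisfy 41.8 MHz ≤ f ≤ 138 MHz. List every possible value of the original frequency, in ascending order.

Frequencies that alias to 23.4 MHz are k·fs ± 23.4 MHz for integer k ≥ 0.
k=0: 23.4 MHz.
k=1: 30.6 MHz, 77.4 MHz.
k=2: 84.6 MHz, 131.4 MHz.
k=3: 138.6 MHz, 185.4 MHz.
Within [41.8 MHz, 138 MHz]: 77.4 MHz, 84.6 MHz, 131.4 MHz.

77.4 MHz, 84.6 MHz, 131.4 MHz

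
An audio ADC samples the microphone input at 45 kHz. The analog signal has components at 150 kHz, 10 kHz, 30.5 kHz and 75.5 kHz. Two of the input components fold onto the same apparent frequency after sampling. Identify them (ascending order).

30.5 kHz, 75.5 kHz

fs/2 = 22.5 kHz.
150 kHz mod fs = 15 kHz.
15 kHz ≤ fs/2 = 22.5 kHz, appears at 15 kHz.
10 kHz ≤ fs/2 = 22.5 kHz, passes unchanged.
30.5 kHz > fs/2 = 22.5 kHz, folds to fs − 30.5 kHz = 14.5 kHz.
75.5 kHz mod fs = 30.5 kHz.
30.5 kHz > fs/2 = 22.5 kHz, folds to fs − 30.5 kHz = 14.5 kHz.
30.5 kHz and 75.5 kHz both map to 14.5 kHz.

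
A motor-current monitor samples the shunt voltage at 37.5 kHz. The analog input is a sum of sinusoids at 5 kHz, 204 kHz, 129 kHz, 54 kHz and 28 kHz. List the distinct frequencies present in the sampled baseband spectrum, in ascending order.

5 kHz, 9.5 kHz, 16.5 kHz

fs/2 = 18.75 kHz.
5 kHz ≤ fs/2 = 18.75 kHz, passes unchanged.
204 kHz mod fs = 16.5 kHz.
16.5 kHz ≤ fs/2 = 18.75 kHz, appears at 16.5 kHz.
129 kHz mod fs = 16.5 kHz.
16.5 kHz ≤ fs/2 = 18.75 kHz, appears at 16.5 kHz.
54 kHz mod fs = 16.5 kHz.
16.5 kHz ≤ fs/2 = 18.75 kHz, appears at 16.5 kHz.
28 kHz > fs/2 = 18.75 kHz, folds to fs − 28 kHz = 9.5 kHz.
Distinct values: {5 kHz, 9.5 kHz, 16.5 kHz}.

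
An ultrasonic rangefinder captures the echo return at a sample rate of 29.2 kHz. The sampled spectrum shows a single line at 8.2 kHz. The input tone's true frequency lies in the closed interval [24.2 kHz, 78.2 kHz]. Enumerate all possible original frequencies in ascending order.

Frequencies that alias to 8.2 kHz are k·fs ± 8.2 kHz for integer k ≥ 0.
k=0: 8.2 kHz.
k=1: 21 kHz, 37.4 kHz.
k=2: 50.2 kHz, 66.6 kHz.
k=3: 79.4 kHz, 95.8 kHz.
Within [24.2 kHz, 78.2 kHz]: 37.4 kHz, 50.2 kHz, 66.6 kHz.

37.4 kHz, 50.2 kHz, 66.6 kHz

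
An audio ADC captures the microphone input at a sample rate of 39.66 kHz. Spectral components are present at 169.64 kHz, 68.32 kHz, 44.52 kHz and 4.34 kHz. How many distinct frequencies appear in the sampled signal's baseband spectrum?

3

fs/2 = 19.83 kHz.
169.64 kHz mod fs = 11 kHz.
11 kHz ≤ fs/2 = 19.83 kHz, appears at 11 kHz.
68.32 kHz mod fs = 28.66 kHz.
28.66 kHz > fs/2 = 19.83 kHz, folds to fs − 28.66 kHz = 11 kHz.
44.52 kHz mod fs = 4.86 kHz.
4.86 kHz ≤ fs/2 = 19.83 kHz, appears at 4.86 kHz.
4.34 kHz ≤ fs/2 = 19.83 kHz, passes unchanged.
Distinct values: {4.34 kHz, 4.86 kHz, 11 kHz} → 3.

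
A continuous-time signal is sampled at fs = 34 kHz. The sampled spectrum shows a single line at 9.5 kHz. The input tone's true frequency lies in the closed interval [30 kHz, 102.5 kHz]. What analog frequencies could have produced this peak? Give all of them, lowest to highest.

Frequencies that alias to 9.5 kHz are k·fs ± 9.5 kHz for integer k ≥ 0.
k=0: 9.5 kHz.
k=1: 24.5 kHz, 43.5 kHz.
k=2: 58.5 kHz, 77.5 kHz.
k=3: 92.5 kHz, 111.5 kHz.
k=4: 126.5 kHz, 145.5 kHz.
Within [30 kHz, 102.5 kHz]: 43.5 kHz, 58.5 kHz, 77.5 kHz, 92.5 kHz.

43.5 kHz, 58.5 kHz, 77.5 kHz, 92.5 kHz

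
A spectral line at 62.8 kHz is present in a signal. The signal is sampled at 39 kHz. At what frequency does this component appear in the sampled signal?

15.2 kHz

62.8 kHz mod fs = 23.8 kHz.
23.8 kHz > fs/2 = 19.5 kHz, folds to fs − 23.8 kHz = 15.2 kHz.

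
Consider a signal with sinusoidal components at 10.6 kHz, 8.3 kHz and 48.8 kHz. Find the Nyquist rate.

97.6 kHz

Highest-frequency component: 48.8 kHz.
Nyquist rate = 2 × 48.8 kHz = 97.6 kHz.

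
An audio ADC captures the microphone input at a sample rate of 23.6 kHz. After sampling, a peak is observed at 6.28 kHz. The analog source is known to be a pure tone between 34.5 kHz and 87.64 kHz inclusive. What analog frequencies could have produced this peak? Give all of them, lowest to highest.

Frequencies that alias to 6.28 kHz are k·fs ± 6.28 kHz for integer k ≥ 0.
k=0: 6.28 kHz.
k=1: 17.32 kHz, 29.88 kHz.
k=2: 40.92 kHz, 53.48 kHz.
k=3: 64.52 kHz, 77.08 kHz.
k=4: 88.12 kHz, 100.68 kHz.
Within [34.5 kHz, 87.64 kHz]: 40.92 kHz, 53.48 kHz, 64.52 kHz, 77.08 kHz.

40.92 kHz, 53.48 kHz, 64.52 kHz, 77.08 kHz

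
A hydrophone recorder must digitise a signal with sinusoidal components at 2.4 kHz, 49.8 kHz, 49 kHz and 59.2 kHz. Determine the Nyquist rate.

Highest-frequency component: 59.2 kHz.
Nyquist rate = 2 × 59.2 kHz = 118.4 kHz.

118.4 kHz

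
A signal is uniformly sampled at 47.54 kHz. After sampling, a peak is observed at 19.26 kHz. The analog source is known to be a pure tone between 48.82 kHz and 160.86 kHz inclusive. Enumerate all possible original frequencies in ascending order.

Frequencies that alias to 19.26 kHz are k·fs ± 19.26 kHz for integer k ≥ 0.
k=0: 19.26 kHz.
k=1: 28.28 kHz, 66.8 kHz.
k=2: 75.82 kHz, 114.34 kHz.
k=3: 123.36 kHz, 161.88 kHz.
k=4: 170.9 kHz, 209.42 kHz.
Within [48.82 kHz, 160.86 kHz]: 66.8 kHz, 75.82 kHz, 114.34 kHz, 123.36 kHz.

66.8 kHz, 75.82 kHz, 114.34 kHz, 123.36 kHz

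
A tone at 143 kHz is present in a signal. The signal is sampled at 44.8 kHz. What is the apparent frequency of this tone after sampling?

8.6 kHz

143 kHz mod fs = 8.6 kHz.
8.6 kHz ≤ fs/2 = 22.4 kHz, appears at 8.6 kHz.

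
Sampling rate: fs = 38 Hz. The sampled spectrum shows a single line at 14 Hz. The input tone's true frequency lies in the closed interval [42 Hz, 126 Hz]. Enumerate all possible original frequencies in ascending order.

52 Hz, 62 Hz, 90 Hz, 100 Hz

Frequencies that alias to 14 Hz are k·fs ± 14 Hz for integer k ≥ 0.
k=0: 14 Hz.
k=1: 24 Hz, 52 Hz.
k=2: 62 Hz, 90 Hz.
k=3: 100 Hz, 128 Hz.
k=4: 138 Hz, 166 Hz.
Within [42 Hz, 126 Hz]: 52 Hz, 62 Hz, 90 Hz, 100 Hz.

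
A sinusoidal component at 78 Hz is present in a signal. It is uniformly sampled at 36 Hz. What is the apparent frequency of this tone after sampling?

78 Hz mod fs = 6 Hz.
6 Hz ≤ fs/2 = 18 Hz, appears at 6 Hz.

6 Hz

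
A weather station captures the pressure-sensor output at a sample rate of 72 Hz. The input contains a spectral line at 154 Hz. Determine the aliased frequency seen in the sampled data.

10 Hz

154 Hz mod fs = 10 Hz.
10 Hz ≤ fs/2 = 36 Hz, appears at 10 Hz.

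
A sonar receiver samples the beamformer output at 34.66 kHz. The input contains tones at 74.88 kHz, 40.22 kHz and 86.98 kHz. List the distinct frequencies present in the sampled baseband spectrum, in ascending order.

5.56 kHz, 17 kHz

fs/2 = 17.33 kHz.
74.88 kHz mod fs = 5.56 kHz.
5.56 kHz ≤ fs/2 = 17.33 kHz, appears at 5.56 kHz.
40.22 kHz mod fs = 5.56 kHz.
5.56 kHz ≤ fs/2 = 17.33 kHz, appears at 5.56 kHz.
86.98 kHz mod fs = 17.66 kHz.
17.66 kHz > fs/2 = 17.33 kHz, folds to fs − 17.66 kHz = 17 kHz.
Distinct values: {5.56 kHz, 17 kHz}.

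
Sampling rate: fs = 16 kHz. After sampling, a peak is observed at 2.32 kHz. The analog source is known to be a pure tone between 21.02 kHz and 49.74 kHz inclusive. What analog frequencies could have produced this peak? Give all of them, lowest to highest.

Frequencies that alias to 2.32 kHz are k·fs ± 2.32 kHz for integer k ≥ 0.
k=0: 2.32 kHz.
k=1: 13.68 kHz, 18.32 kHz.
k=2: 29.68 kHz, 34.32 kHz.
k=3: 45.68 kHz, 50.32 kHz.
k=4: 61.68 kHz, 66.32 kHz.
Within [21.02 kHz, 49.74 kHz]: 29.68 kHz, 34.32 kHz, 45.68 kHz.

29.68 kHz, 34.32 kHz, 45.68 kHz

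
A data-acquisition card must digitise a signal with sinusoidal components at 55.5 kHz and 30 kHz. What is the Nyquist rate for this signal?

Highest-frequency component: 55.5 kHz.
Nyquist rate = 2 × 55.5 kHz = 111 kHz.

111 kHz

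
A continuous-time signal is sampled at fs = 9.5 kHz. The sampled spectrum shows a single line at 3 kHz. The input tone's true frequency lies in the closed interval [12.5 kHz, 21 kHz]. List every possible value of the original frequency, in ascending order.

Frequencies that alias to 3 kHz are k·fs ± 3 kHz for integer k ≥ 0.
k=0: 3 kHz.
k=1: 6.5 kHz, 12.5 kHz.
k=2: 16 kHz, 22 kHz.
k=3: 25.5 kHz, 31.5 kHz.
Within [12.5 kHz, 21 kHz]: 12.5 kHz, 16 kHz.

12.5 kHz, 16 kHz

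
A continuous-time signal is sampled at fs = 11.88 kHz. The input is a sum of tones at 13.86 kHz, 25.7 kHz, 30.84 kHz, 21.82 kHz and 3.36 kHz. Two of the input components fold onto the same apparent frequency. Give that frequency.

fs/2 = 5.94 kHz.
13.86 kHz mod fs = 1.98 kHz.
1.98 kHz ≤ fs/2 = 5.94 kHz, appears at 1.98 kHz.
25.7 kHz mod fs = 1.94 kHz.
1.94 kHz ≤ fs/2 = 5.94 kHz, appears at 1.94 kHz.
30.84 kHz mod fs = 7.08 kHz.
7.08 kHz > fs/2 = 5.94 kHz, folds to fs − 7.08 kHz = 4.8 kHz.
21.82 kHz mod fs = 9.94 kHz.
9.94 kHz > fs/2 = 5.94 kHz, folds to fs − 9.94 kHz = 1.94 kHz.
3.36 kHz ≤ fs/2 = 5.94 kHz, passes unchanged.
21.82 kHz and 25.7 kHz both map to 1.94 kHz.

1.94 kHz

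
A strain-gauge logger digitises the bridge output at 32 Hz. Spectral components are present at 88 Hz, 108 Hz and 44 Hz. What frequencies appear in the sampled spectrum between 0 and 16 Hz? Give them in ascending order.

fs/2 = 16 Hz.
88 Hz mod fs = 24 Hz.
24 Hz > fs/2 = 16 Hz, folds to fs − 24 Hz = 8 Hz.
108 Hz mod fs = 12 Hz.
12 Hz ≤ fs/2 = 16 Hz, appears at 12 Hz.
44 Hz mod fs = 12 Hz.
12 Hz ≤ fs/2 = 16 Hz, appears at 12 Hz.
Distinct values: {8 Hz, 12 Hz}.

8 Hz, 12 Hz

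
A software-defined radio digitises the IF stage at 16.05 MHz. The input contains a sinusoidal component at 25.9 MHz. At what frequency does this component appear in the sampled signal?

6.2 MHz

25.9 MHz mod fs = 9.85 MHz.
9.85 MHz > fs/2 = 8.025 MHz, folds to fs − 9.85 MHz = 6.2 MHz.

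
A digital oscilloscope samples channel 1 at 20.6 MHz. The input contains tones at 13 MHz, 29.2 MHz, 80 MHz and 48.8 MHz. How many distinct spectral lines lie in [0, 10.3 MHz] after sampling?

fs/2 = 10.3 MHz.
13 MHz > fs/2 = 10.3 MHz, folds to fs − 13 MHz = 7.6 MHz.
29.2 MHz mod fs = 8.6 MHz.
8.6 MHz ≤ fs/2 = 10.3 MHz, appears at 8.6 MHz.
80 MHz mod fs = 18.2 MHz.
18.2 MHz > fs/2 = 10.3 MHz, folds to fs − 18.2 MHz = 2.4 MHz.
48.8 MHz mod fs = 7.6 MHz.
7.6 MHz ≤ fs/2 = 10.3 MHz, appears at 7.6 MHz.
Distinct values: {2.4 MHz, 7.6 MHz, 8.6 MHz} → 3.

3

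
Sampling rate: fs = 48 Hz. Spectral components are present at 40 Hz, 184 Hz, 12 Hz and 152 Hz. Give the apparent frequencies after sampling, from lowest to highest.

fs/2 = 24 Hz.
40 Hz > fs/2 = 24 Hz, folds to fs − 40 Hz = 8 Hz.
184 Hz mod fs = 40 Hz.
40 Hz > fs/2 = 24 Hz, folds to fs − 40 Hz = 8 Hz.
12 Hz ≤ fs/2 = 24 Hz, passes unchanged.
152 Hz mod fs = 8 Hz.
8 Hz ≤ fs/2 = 24 Hz, appears at 8 Hz.
Distinct values: {8 Hz, 12 Hz}.

8 Hz, 12 Hz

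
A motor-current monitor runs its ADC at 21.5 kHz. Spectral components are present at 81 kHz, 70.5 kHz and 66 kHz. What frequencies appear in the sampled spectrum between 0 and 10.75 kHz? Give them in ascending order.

1.5 kHz, 5 kHz, 6 kHz

fs/2 = 10.75 kHz.
81 kHz mod fs = 16.5 kHz.
16.5 kHz > fs/2 = 10.75 kHz, folds to fs − 16.5 kHz = 5 kHz.
70.5 kHz mod fs = 6 kHz.
6 kHz ≤ fs/2 = 10.75 kHz, appears at 6 kHz.
66 kHz mod fs = 1.5 kHz.
1.5 kHz ≤ fs/2 = 10.75 kHz, appears at 1.5 kHz.
Distinct values: {1.5 kHz, 5 kHz, 6 kHz}.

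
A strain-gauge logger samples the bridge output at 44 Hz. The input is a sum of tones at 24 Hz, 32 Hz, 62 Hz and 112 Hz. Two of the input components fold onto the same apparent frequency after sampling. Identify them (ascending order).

fs/2 = 22 Hz.
24 Hz > fs/2 = 22 Hz, folds to fs − 24 Hz = 20 Hz.
32 Hz > fs/2 = 22 Hz, folds to fs − 32 Hz = 12 Hz.
62 Hz mod fs = 18 Hz.
18 Hz ≤ fs/2 = 22 Hz, appears at 18 Hz.
112 Hz mod fs = 24 Hz.
24 Hz > fs/2 = 22 Hz, folds to fs − 24 Hz = 20 Hz.
24 Hz and 112 Hz both map to 20 Hz.

24 Hz, 112 Hz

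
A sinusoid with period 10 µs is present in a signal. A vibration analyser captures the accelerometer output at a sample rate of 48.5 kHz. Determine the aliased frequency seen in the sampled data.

3 kHz

T = 10 µs → f = 1/T = 100 kHz.
100 kHz mod fs = 3 kHz.
3 kHz ≤ fs/2 = 24.25 kHz, appears at 3 kHz.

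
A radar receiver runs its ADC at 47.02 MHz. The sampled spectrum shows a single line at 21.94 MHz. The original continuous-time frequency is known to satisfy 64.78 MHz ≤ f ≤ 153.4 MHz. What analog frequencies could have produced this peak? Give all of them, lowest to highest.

Frequencies that alias to 21.94 MHz are k·fs ± 21.94 MHz for integer k ≥ 0.
k=0: 21.94 MHz.
k=1: 25.08 MHz, 68.96 MHz.
k=2: 72.1 MHz, 115.98 MHz.
k=3: 119.12 MHz, 163 MHz.
k=4: 166.14 MHz, 210.02 MHz.
Within [64.78 MHz, 153.4 MHz]: 68.96 MHz, 72.1 MHz, 115.98 MHz, 119.12 MHz.

68.96 MHz, 72.1 MHz, 115.98 MHz, 119.12 MHz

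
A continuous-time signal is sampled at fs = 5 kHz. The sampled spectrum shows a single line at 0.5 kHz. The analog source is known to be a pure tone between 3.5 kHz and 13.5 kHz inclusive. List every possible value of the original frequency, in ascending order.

4.5 kHz, 5.5 kHz, 9.5 kHz, 10.5 kHz

Frequencies that alias to 0.5 kHz are k·fs ± 0.5 kHz for integer k ≥ 0.
k=0: 0.5 kHz.
k=1: 4.5 kHz, 5.5 kHz.
k=2: 9.5 kHz, 10.5 kHz.
k=3: 14.5 kHz, 15.5 kHz.
Within [3.5 kHz, 13.5 kHz]: 4.5 kHz, 5.5 kHz, 9.5 kHz, 10.5 kHz.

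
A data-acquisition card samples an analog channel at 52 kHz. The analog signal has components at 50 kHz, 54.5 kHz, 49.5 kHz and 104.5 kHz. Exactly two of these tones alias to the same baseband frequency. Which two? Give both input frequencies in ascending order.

fs/2 = 26 kHz.
50 kHz > fs/2 = 26 kHz, folds to fs − 50 kHz = 2 kHz.
54.5 kHz mod fs = 2.5 kHz.
2.5 kHz ≤ fs/2 = 26 kHz, appears at 2.5 kHz.
49.5 kHz > fs/2 = 26 kHz, folds to fs − 49.5 kHz = 2.5 kHz.
104.5 kHz mod fs = 0.5 kHz.
0.5 kHz ≤ fs/2 = 26 kHz, appears at 0.5 kHz.
49.5 kHz and 54.5 kHz both map to 2.5 kHz.

49.5 kHz, 54.5 kHz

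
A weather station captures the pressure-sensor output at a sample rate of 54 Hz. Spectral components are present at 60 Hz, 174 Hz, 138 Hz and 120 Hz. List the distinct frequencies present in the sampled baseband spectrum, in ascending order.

6 Hz, 12 Hz, 24 Hz

fs/2 = 27 Hz.
60 Hz mod fs = 6 Hz.
6 Hz ≤ fs/2 = 27 Hz, appears at 6 Hz.
174 Hz mod fs = 12 Hz.
12 Hz ≤ fs/2 = 27 Hz, appears at 12 Hz.
138 Hz mod fs = 30 Hz.
30 Hz > fs/2 = 27 Hz, folds to fs − 30 Hz = 24 Hz.
120 Hz mod fs = 12 Hz.
12 Hz ≤ fs/2 = 27 Hz, appears at 12 Hz.
Distinct values: {6 Hz, 12 Hz, 24 Hz}.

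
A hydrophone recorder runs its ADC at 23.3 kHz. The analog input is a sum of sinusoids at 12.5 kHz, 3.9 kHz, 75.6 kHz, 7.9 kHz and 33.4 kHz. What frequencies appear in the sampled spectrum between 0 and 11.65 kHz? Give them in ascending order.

fs/2 = 11.65 kHz.
12.5 kHz > fs/2 = 11.65 kHz, folds to fs − 12.5 kHz = 10.8 kHz.
3.9 kHz ≤ fs/2 = 11.65 kHz, passes unchanged.
75.6 kHz mod fs = 5.7 kHz.
5.7 kHz ≤ fs/2 = 11.65 kHz, appears at 5.7 kHz.
7.9 kHz ≤ fs/2 = 11.65 kHz, passes unchanged.
33.4 kHz mod fs = 10.1 kHz.
10.1 kHz ≤ fs/2 = 11.65 kHz, appears at 10.1 kHz.
Distinct values: {3.9 kHz, 5.7 kHz, 7.9 kHz, 10.1 kHz, 10.8 kHz}.

3.9 kHz, 5.7 kHz, 7.9 kHz, 10.1 kHz, 10.8 kHz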